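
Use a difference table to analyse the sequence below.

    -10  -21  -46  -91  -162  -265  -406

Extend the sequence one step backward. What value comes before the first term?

-7

D1: -11  -25  -45  -71  -103  -141
D2: -14  -20  -26  -32  -38
D3: -6  -6  -6  -6
The third differences are constant at -6.
Work back: -14 + 6 = -8;  -11 + 8 = -3;  -10 + 3 = -7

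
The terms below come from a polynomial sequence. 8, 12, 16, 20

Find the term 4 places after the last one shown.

D1: 4, 4, 4
The first differences are constant (4).
20 + 4 = 24
24 + 4 = 28
28 + 4 = 32
32 + 4 = 36

36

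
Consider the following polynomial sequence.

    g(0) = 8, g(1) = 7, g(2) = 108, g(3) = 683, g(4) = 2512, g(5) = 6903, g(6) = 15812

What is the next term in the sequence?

31963

First differences: -1  101  575  1829  4391  8909
Second differences: 102  474  1254  2562  4518
Third differences: 372  780  1308  1956
Fourth differences: 408  528  648
Fifth differences: 120  120
Fifth differences constant at 120.
648 + 120 = 768;  1956 + 768 = 2724;  4518 + 2724 = 7242;  8909 + 7242 = 16151;  15812 + 16151 = 31963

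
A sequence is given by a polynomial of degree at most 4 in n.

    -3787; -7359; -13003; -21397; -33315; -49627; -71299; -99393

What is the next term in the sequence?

-135067

D1: -3572 , -5644 , -8394 , -11918 , -16312 , -21672 , -28094
D2: -2072 , -2750 , -3524 , -4394 , -5360 , -6422
D3: -678 , -774 , -870 , -966 , -1062
D4: -96 , -96 , -96 , -96
Constant fourth difference = -96, so extend:
-1062 − 96 = -1158;  -6422 − 1158 = -7580;  -28094 − 7580 = -35674;  -99393 − 35674 = -135067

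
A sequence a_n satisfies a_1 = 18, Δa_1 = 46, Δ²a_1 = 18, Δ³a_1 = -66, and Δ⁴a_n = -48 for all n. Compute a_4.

Build the table forward from the leading diagonal:
Δ⁴: -48, -48, -48, -48
Δ³: -66, -114, -162, -210
Δ²: 18, -48, -162, -324
Δ: 46, 64, 16, -146
a: 18, 64, 128, 144

144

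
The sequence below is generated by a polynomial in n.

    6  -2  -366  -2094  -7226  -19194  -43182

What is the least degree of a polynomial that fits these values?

D1: -8, -364, -1728, -5132, -11968, -23988
D2: -356, -1364, -3404, -6836, -12020
D3: -1008, -2040, -3432, -5184
D4: -1032, -1392, -1752
D5: -360, -360
The fifth differences are constant, so the polynomial has degree 5.

5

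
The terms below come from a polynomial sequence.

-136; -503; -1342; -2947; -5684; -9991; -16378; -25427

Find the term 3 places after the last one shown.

-75446

-367  -839  -1605  -2737  -4307  -6387  -9049
-472  -766  -1132  -1570  -2080  -2662
-294  -366  -438  -510  -582
-72  -72  -72  -72
Fourth differences constant at -72.
-582 − 72 = -654;  -2662 − 654 = -3316;  -9049 − 3316 = -12365;  -25427 − 12365 = -37792
-654 − 72 = -726;  -3316 − 726 = -4042;  -12365 − 4042 = -16407;  -37792 − 16407 = -54199
-726 − 72 = -798;  -4042 − 798 = -4840;  -16407 − 4840 = -21247;  -54199 − 21247 = -75446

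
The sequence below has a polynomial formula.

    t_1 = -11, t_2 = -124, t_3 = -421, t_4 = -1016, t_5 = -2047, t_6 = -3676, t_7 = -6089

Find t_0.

-113  -297  -595  -1031  -1629  -2413
-184  -298  -436  -598  -784
-114  -138  -162  -186
-24  -24  -24
The fourth differences are constant at -24.
Work back: -114 + 24 = -90;  -184 + 90 = -94;  -113 + 94 = -19;  -11 + 19 = 8

8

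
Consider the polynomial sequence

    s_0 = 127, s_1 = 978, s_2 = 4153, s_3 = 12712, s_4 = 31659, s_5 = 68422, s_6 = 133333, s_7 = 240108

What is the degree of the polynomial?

5

851, 3175, 8559, 18947, 36763, 64911, 106775
2324, 5384, 10388, 17816, 28148, 41864
3060, 5004, 7428, 10332, 13716
1944, 2424, 2904, 3384
480, 480, 480
The fifth differences are constant, so the polynomial has degree 5.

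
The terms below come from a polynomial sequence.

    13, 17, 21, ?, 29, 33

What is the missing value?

Using the first 3 terms:
First differences: 4, 4
Constant first difference = 4.
Extend forward: 21 + 4 = 25

25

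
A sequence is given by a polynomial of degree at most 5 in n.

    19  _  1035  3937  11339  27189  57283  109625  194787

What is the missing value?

Using the last 7 terms:
Δ: 2902, 7402, 15850, 30094, 52342, 85162
Δ²: 4500, 8448, 14244, 22248, 32820
Δ³: 3948, 5796, 8004, 10572
Δ⁴: 1848, 2208, 2568
Δ⁵: 360, 360
Constant fifth difference = 360.
Extend backward: 1848 − 360 = 1488;  3948 − 1488 = 2460;  4500 − 2460 = 2040;  2902 − 2040 = 862;  1035 − 862 = 173

173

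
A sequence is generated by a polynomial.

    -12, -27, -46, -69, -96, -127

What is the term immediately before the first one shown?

-15, -19, -23, -27, -31
-4, -4, -4, -4
The second differences are constant at -4.
Work back: -15 + 4 = -11;  -12 + 11 = -1

-1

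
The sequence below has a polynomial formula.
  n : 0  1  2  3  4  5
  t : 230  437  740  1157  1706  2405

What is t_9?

7061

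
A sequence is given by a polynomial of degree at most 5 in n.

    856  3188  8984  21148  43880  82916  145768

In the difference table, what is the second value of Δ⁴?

Δ: 2332, 5796, 12164, 22732, 39036, 62852
Δ²: 3464, 6368, 10568, 16304, 23816
Δ³: 2904, 4200, 5736, 7512
Δ⁴: 1296, 1536, 1776
Δ⁵: 240, 240

1536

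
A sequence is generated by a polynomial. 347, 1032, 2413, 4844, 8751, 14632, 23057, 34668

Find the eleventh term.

96117

685 , 1381 , 2431 , 3907 , 5881 , 8425 , 11611
696 , 1050 , 1476 , 1974 , 2544 , 3186
354 , 426 , 498 , 570 , 642
72 , 72 , 72 , 72
The fourth differences are constant (72).
642 + 72 = 714;  3186 + 714 = 3900;  11611 + 3900 = 15511;  34668 + 15511 = 50179
714 + 72 = 786;  3900 + 786 = 4686;  15511 + 4686 = 20197;  50179 + 20197 = 70376
786 + 72 = 858;  4686 + 858 = 5544;  20197 + 5544 = 25741;  70376 + 25741 = 96117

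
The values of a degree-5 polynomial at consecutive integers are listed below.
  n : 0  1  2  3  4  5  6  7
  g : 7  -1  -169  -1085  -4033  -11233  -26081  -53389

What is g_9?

D1: -8, -168, -916, -2948, -7200, -14848, -27308
D2: -160, -748, -2032, -4252, -7648, -12460
D3: -588, -1284, -2220, -3396, -4812
D4: -696, -936, -1176, -1416
D5: -240, -240, -240
The fifth differences are constant (-240).
-1416 − 240 = -1656;  -4812 − 1656 = -6468;  -12460 − 6468 = -18928;  -27308 − 18928 = -46236;  -53389 − 46236 = -99625
-1656 − 240 = -1896;  -6468 − 1896 = -8364;  -18928 − 8364 = -27292;  -46236 − 27292 = -73528;  -99625 − 73528 = -173153

-173153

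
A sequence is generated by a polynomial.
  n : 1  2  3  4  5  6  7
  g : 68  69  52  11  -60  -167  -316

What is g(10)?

D1: 1  -17  -41  -71  -107  -149
D2: -18  -24  -30  -36  -42
D3: -6  -6  -6  -6
Third differences constant at -6.
-42 − 6 = -48;  -149 − 48 = -197;  -316 − 197 = -513
-48 − 6 = -54;  -197 − 54 = -251;  -513 − 251 = -764
-54 − 6 = -60;  -251 − 60 = -311;  -764 − 311 = -1075

-1075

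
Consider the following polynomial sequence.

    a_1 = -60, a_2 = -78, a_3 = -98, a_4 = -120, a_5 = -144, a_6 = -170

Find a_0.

-44

-18  -20  -22  -24  -26
-2  -2  -2  -2
The second differences are constant at -2.
Work back: -18 + 2 = -16;  -60 + 16 = -44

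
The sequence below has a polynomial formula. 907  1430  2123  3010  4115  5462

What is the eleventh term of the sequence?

523, 693, 887, 1105, 1347
170, 194, 218, 242
24, 24, 24
Constant third difference = 24, so extend:
242 + 24 = 266;  1347 + 266 = 1613;  5462 + 1613 = 7075
266 + 24 = 290;  1613 + 290 = 1903;  7075 + 1903 = 8978
290 + 24 = 314;  1903 + 314 = 2217;  8978 + 2217 = 11195
314 + 24 = 338;  2217 + 338 = 2555;  11195 + 2555 = 13750
338 + 24 = 362;  2555 + 362 = 2917;  13750 + 2917 = 16667

16667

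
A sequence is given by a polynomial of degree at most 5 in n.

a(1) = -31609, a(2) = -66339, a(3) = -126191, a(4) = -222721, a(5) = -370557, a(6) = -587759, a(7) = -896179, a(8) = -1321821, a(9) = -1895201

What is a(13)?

Δ: -34730, -59852, -96530, -147836, -217202, -308420, -425642, -573380
Δ²: -25122, -36678, -51306, -69366, -91218, -117222, -147738
Δ³: -11556, -14628, -18060, -21852, -26004, -30516
Δ⁴: -3072, -3432, -3792, -4152, -4512
Δ⁵: -360, -360, -360, -360
Constant fifth difference = -360, so extend:
-4512 − 360 = -4872;  -30516 − 4872 = -35388;  -147738 − 35388 = -183126;  -573380 − 183126 = -756506;  -1895201 − 756506 = -2651707
-4872 − 360 = -5232;  -35388 − 5232 = -40620;  -183126 − 40620 = -223746;  -756506 − 223746 = -980252;  -2651707 − 980252 = -3631959
-5232 − 360 = -5592;  -40620 − 5592 = -46212;  -223746 − 46212 = -269958;  -980252 − 269958 = -1250210;  -3631959 − 1250210 = -4882169
-5592 − 360 = -5952;  -46212 − 5952 = -52164;  -269958 − 52164 = -322122;  -1250210 − 322122 = -1572332;  -4882169 − 1572332 = -6454501

-6454501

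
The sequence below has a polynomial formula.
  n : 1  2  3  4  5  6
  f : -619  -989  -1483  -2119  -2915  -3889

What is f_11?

D1: -370  -494  -636  -796  -974
D2: -124  -142  -160  -178
D3: -18  -18  -18
Constant third difference = -18, so extend:
-178 − 18 = -196;  -974 − 196 = -1170;  -3889 − 1170 = -5059
-196 − 18 = -214;  -1170 − 214 = -1384;  -5059 − 1384 = -6443
-214 − 18 = -232;  -1384 − 232 = -1616;  -6443 − 1616 = -8059
-232 − 18 = -250;  -1616 − 250 = -1866;  -8059 − 1866 = -9925
-250 − 18 = -268;  -1866 − 268 = -2134;  -9925 − 2134 = -12059

-12059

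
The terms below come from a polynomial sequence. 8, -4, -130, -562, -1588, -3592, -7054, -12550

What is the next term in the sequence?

-20752

First differences: -12  -126  -432  -1026  -2004  -3462  -5496
Second differences: -114  -306  -594  -978  -1458  -2034
Third differences: -192  -288  -384  -480  -576
Fourth differences: -96  -96  -96  -96
The fourth differences are constant (-96).
-576 − 96 = -672;  -2034 − 672 = -2706;  -5496 − 2706 = -8202;  -12550 − 8202 = -20752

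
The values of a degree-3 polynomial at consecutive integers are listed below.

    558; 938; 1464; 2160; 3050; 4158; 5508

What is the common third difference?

Δ: 380, 526, 696, 890, 1108, 1350
Δ²: 146, 170, 194, 218, 242
Δ³: 24, 24, 24, 24

24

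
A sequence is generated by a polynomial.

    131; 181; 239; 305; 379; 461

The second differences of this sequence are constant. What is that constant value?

D1: 50, 58, 66, 74, 82
D2: 8, 8, 8, 8

8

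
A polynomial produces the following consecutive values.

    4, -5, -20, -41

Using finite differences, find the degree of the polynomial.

-9, -15, -21
-6, -6
The second differences are constant, so the polynomial has degree 2.

2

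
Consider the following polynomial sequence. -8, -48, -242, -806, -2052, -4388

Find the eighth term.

Δ: -40, -194, -564, -1246, -2336
Δ²: -154, -370, -682, -1090
Δ³: -216, -312, -408
Δ⁴: -96, -96
Constant fourth difference = -96, so extend:
-408 − 96 = -504;  -1090 − 504 = -1594;  -2336 − 1594 = -3930;  -4388 − 3930 = -8318
-504 − 96 = -600;  -1594 − 600 = -2194;  -3930 − 2194 = -6124;  -8318 − 6124 = -14442

-14442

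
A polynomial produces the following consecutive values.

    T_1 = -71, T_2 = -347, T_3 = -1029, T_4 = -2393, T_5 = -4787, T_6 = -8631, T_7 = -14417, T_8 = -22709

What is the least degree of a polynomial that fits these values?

4

-276, -682, -1364, -2394, -3844, -5786, -8292
-406, -682, -1030, -1450, -1942, -2506
-276, -348, -420, -492, -564
-72, -72, -72, -72
The fourth differences are constant, so the polynomial has degree 4.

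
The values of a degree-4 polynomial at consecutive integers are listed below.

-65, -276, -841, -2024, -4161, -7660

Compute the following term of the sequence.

D1: -211, -565, -1183, -2137, -3499
D2: -354, -618, -954, -1362
D3: -264, -336, -408
D4: -72, -72
The fourth differences are constant (-72).
-408 − 72 = -480;  -1362 − 480 = -1842;  -3499 − 1842 = -5341;  -7660 − 5341 = -13001

-13001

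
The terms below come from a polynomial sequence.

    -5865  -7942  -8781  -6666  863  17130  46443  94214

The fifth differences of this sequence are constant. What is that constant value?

First differences: -2077, -839, 2115, 7529, 16267, 29313, 47771
Second differences: 1238, 2954, 5414, 8738, 13046, 18458
Third differences: 1716, 2460, 3324, 4308, 5412
Fourth differences: 744, 864, 984, 1104
Fifth differences: 120, 120, 120

120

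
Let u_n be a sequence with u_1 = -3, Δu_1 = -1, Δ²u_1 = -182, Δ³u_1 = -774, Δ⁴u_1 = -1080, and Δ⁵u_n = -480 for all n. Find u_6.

Build the table forward from the leading diagonal:
D5: -480, -480, -480, -480, -480, -480
D4: -1080, -1560, -2040, -2520, -3000, -3480
D3: -774, -1854, -3414, -5454, -7974, -10974
D2: -182, -956, -2810, -6224, -11678, -19652
D1: -1, -183, -1139, -3949, -10173, -21851
u: -3, -4, -187, -1326, -5275, -15448

-15448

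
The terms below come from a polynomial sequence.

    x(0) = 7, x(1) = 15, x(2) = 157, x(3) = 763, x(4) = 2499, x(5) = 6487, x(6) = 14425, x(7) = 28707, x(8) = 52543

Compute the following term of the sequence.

90079

D1: 8, 142, 606, 1736, 3988, 7938, 14282, 23836
D2: 134, 464, 1130, 2252, 3950, 6344, 9554
D3: 330, 666, 1122, 1698, 2394, 3210
D4: 336, 456, 576, 696, 816
D5: 120, 120, 120, 120
Constant fifth difference = 120, so extend:
816 + 120 = 936;  3210 + 936 = 4146;  9554 + 4146 = 13700;  23836 + 13700 = 37536;  52543 + 37536 = 90079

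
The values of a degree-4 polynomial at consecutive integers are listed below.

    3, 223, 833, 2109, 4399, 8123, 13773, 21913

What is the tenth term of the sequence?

48279

First differences: 220, 610, 1276, 2290, 3724, 5650, 8140
Second differences: 390, 666, 1014, 1434, 1926, 2490
Third differences: 276, 348, 420, 492, 564
Fourth differences: 72, 72, 72, 72
Constant fourth difference = 72, so extend:
564 + 72 = 636;  2490 + 636 = 3126;  8140 + 3126 = 11266;  21913 + 11266 = 33179
636 + 72 = 708;  3126 + 708 = 3834;  11266 + 3834 = 15100;  33179 + 15100 = 48279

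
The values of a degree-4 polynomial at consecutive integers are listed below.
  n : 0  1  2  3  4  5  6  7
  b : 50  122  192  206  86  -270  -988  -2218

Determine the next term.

First differences: 72, 70, 14, -120, -356, -718, -1230
Second differences: -2, -56, -134, -236, -362, -512
Third differences: -54, -78, -102, -126, -150
Fourth differences: -24, -24, -24, -24
Constant fourth difference = -24, so extend:
-150 − 24 = -174;  -512 − 174 = -686;  -1230 − 686 = -1916;  -2218 − 1916 = -4134

-4134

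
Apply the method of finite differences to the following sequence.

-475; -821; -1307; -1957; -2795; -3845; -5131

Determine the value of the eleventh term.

D1: -346, -486, -650, -838, -1050, -1286
D2: -140, -164, -188, -212, -236
D3: -24, -24, -24, -24
The third differences are constant (-24).
-236 − 24 = -260;  -1286 − 260 = -1546;  -5131 − 1546 = -6677
-260 − 24 = -284;  -1546 − 284 = -1830;  -6677 − 1830 = -8507
-284 − 24 = -308;  -1830 − 308 = -2138;  -8507 − 2138 = -10645
-308 − 24 = -332;  -2138 − 332 = -2470;  -10645 − 2470 = -13115

-13115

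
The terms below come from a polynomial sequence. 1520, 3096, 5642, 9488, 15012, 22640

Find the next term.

32846

First differences: 1576 , 2546 , 3846 , 5524 , 7628
Second differences: 970 , 1300 , 1678 , 2104
Third differences: 330 , 378 , 426
Fourth differences: 48 , 48
The fourth differences are constant (48).
426 + 48 = 474;  2104 + 474 = 2578;  7628 + 2578 = 10206;  22640 + 10206 = 32846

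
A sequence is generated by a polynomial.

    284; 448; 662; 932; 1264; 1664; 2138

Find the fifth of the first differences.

First differences: 164, 214, 270, 332, 400, 474
Second differences: 50, 56, 62, 68, 74
Third differences: 6, 6, 6, 6

400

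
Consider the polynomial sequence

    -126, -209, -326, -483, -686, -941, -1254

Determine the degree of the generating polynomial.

3

-83, -117, -157, -203, -255, -313
-34, -40, -46, -52, -58
-6, -6, -6, -6
The third differences are constant, so the polynomial has degree 3.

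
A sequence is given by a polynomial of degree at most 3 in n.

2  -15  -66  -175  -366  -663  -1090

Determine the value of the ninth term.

-2430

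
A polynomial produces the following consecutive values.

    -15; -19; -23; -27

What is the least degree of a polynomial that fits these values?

1

-4, -4, -4
The first differences are constant, so the polynomial has degree 1.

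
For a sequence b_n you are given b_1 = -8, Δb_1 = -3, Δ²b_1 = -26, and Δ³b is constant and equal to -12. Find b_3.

Build the table forward from the leading diagonal:
Third differences: -12, -12, -12
Second differences: -26, -38, -50
First differences: -3, -29, -67
b: -8, -11, -40

-40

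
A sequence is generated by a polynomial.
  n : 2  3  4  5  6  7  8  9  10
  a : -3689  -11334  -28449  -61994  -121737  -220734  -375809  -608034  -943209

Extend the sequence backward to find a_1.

-882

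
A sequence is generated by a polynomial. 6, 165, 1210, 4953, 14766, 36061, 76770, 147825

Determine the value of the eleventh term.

D1: 159 , 1045 , 3743 , 9813 , 21295 , 40709 , 71055
D2: 886 , 2698 , 6070 , 11482 , 19414 , 30346
D3: 1812 , 3372 , 5412 , 7932 , 10932
D4: 1560 , 2040 , 2520 , 3000
D5: 480 , 480 , 480
The fifth differences are constant (480).
3000 + 480 = 3480;  10932 + 3480 = 14412;  30346 + 14412 = 44758;  71055 + 44758 = 115813;  147825 + 115813 = 263638
3480 + 480 = 3960;  14412 + 3960 = 18372;  44758 + 18372 = 63130;  115813 + 63130 = 178943;  263638 + 178943 = 442581
3960 + 480 = 4440;  18372 + 4440 = 22812;  63130 + 22812 = 85942;  178943 + 85942 = 264885;  442581 + 264885 = 707466

707466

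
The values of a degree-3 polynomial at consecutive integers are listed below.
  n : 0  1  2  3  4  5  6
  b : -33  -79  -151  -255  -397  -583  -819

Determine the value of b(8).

-1465

First differences: -46  -72  -104  -142  -186  -236
Second differences: -26  -32  -38  -44  -50
Third differences: -6  -6  -6  -6
Constant third difference = -6, so extend:
-50 − 6 = -56;  -236 − 56 = -292;  -819 − 292 = -1111
-56 − 6 = -62;  -292 − 62 = -354;  -1111 − 354 = -1465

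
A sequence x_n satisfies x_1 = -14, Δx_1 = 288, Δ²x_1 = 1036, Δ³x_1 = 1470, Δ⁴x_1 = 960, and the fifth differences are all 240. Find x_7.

62494

Build the table forward from the leading diagonal:
D5: 240  240  240  240  240  240  240
D4: 960  1200  1440  1680  1920  2160  2400
D3: 1470  2430  3630  5070  6750  8670  10830
D2: 1036  2506  4936  8566  13636  20386  29056
D1: 288  1324  3830  8766  17332  30968  51354
x: -14  274  1598  5428  14194  31526  62494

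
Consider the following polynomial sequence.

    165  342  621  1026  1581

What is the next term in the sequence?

First differences: 177  279  405  555
Second differences: 102  126  150
Third differences: 24  24
Third differences constant at 24.
150 + 24 = 174;  555 + 174 = 729;  1581 + 729 = 2310

2310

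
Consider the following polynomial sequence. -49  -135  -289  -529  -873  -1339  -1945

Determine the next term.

-2709

Δ: -86  -154  -240  -344  -466  -606
Δ²: -68  -86  -104  -122  -140
Δ³: -18  -18  -18  -18
The third differences are constant (-18).
-140 − 18 = -158;  -606 − 158 = -764;  -1945 − 764 = -2709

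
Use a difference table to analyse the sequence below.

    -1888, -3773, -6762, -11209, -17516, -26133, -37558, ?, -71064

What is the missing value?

-52337

Using the first 7 terms:
Δ: -1885, -2989, -4447, -6307, -8617, -11425
Δ²: -1104, -1458, -1860, -2310, -2808
Δ³: -354, -402, -450, -498
Δ⁴: -48, -48, -48
Constant fourth difference = -48.
Extend forward: -498 − 48 = -546;  -2808 − 546 = -3354;  -11425 − 3354 = -14779;  -37558 − 14779 = -52337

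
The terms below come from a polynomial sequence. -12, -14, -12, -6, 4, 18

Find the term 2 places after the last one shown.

58

-2 , 2 , 6 , 10 , 14
4 , 4 , 4 , 4
Second differences constant at 4.
14 + 4 = 18;  18 + 18 = 36
18 + 4 = 22;  36 + 22 = 58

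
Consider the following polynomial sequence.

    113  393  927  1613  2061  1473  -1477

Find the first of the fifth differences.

First differences: 280, 534, 686, 448, -588, -2950
Second differences: 254, 152, -238, -1036, -2362
Third differences: -102, -390, -798, -1326
Fourth differences: -288, -408, -528
Fifth differences: -120, -120

-120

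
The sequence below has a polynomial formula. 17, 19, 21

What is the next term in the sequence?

23

D1: 2, 2
Constant first difference = 2, so extend:
21 + 2 = 23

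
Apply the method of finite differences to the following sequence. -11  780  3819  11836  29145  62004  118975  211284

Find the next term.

First differences: 791 , 3039 , 8017 , 17309 , 32859 , 56971 , 92309
Second differences: 2248 , 4978 , 9292 , 15550 , 24112 , 35338
Third differences: 2730 , 4314 , 6258 , 8562 , 11226
Fourth differences: 1584 , 1944 , 2304 , 2664
Fifth differences: 360 , 360 , 360
Fifth differences constant at 360.
2664 + 360 = 3024;  11226 + 3024 = 14250;  35338 + 14250 = 49588;  92309 + 49588 = 141897;  211284 + 141897 = 353181

353181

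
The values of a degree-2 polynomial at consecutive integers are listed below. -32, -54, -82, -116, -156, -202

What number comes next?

-254

-22  -28  -34  -40  -46
-6  -6  -6  -6
The second differences are constant (-6).
-46 − 6 = -52;  -202 − 52 = -254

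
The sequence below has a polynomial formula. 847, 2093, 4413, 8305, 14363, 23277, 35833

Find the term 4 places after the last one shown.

141557

First differences: 1246, 2320, 3892, 6058, 8914, 12556
Second differences: 1074, 1572, 2166, 2856, 3642
Third differences: 498, 594, 690, 786
Fourth differences: 96, 96, 96
The fourth differences are constant (96).
786 + 96 = 882;  3642 + 882 = 4524;  12556 + 4524 = 17080;  35833 + 17080 = 52913
882 + 96 = 978;  4524 + 978 = 5502;  17080 + 5502 = 22582;  52913 + 22582 = 75495
978 + 96 = 1074;  5502 + 1074 = 6576;  22582 + 6576 = 29158;  75495 + 29158 = 104653
1074 + 96 = 1170;  6576 + 1170 = 7746;  29158 + 7746 = 36904;  104653 + 36904 = 141557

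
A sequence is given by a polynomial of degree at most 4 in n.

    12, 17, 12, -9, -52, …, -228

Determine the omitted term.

-123

Using the first 5 terms:
First differences: 5, -5, -21, -43
Second differences: -10, -16, -22
Third differences: -6, -6
Constant third difference = -6.
Extend forward: -22 − 6 = -28;  -43 − 28 = -71;  -52 − 71 = -123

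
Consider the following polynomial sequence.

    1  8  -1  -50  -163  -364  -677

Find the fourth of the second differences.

-88

Δ: 7, -9, -49, -113, -201, -313
Δ²: -16, -40, -64, -88, -112
Δ³: -24, -24, -24, -24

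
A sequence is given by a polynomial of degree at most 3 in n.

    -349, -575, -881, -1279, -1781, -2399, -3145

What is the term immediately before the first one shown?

-191

-226  -306  -398  -502  -618  -746
-80  -92  -104  -116  -128
-12  -12  -12  -12
The third differences are constant at -12.
Work back: -80 + 12 = -68;  -226 + 68 = -158;  -349 + 158 = -191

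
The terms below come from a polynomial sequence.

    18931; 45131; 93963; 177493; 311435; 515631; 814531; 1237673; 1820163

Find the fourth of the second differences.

70254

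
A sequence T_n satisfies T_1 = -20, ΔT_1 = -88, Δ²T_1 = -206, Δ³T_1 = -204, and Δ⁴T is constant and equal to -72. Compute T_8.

Build the table forward from the leading diagonal:
D4: -72  -72  -72  -72  -72  -72  -72  -72
D3: -204  -276  -348  -420  -492  -564  -636  -708
D2: -206  -410  -686  -1034  -1454  -1946  -2510  -3146
D1: -88  -294  -704  -1390  -2424  -3878  -5824  -8334
T: -20  -108  -402  -1106  -2496  -4920  -8798  -14622

-14622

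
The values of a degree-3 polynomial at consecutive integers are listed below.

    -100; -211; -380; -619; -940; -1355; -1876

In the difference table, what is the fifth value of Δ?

-415

Δ: -111, -169, -239, -321, -415, -521
Δ²: -58, -70, -82, -94, -106
Δ³: -12, -12, -12, -12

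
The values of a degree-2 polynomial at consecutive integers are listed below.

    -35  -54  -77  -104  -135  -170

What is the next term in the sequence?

-209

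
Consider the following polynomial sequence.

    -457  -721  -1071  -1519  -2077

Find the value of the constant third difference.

D1: -264, -350, -448, -558
D2: -86, -98, -110
D3: -12, -12

-12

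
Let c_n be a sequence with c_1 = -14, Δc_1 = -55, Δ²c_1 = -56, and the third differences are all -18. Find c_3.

-180

Build the table forward from the leading diagonal:
D3: -18, -18, -18
D2: -56, -74, -92
D1: -55, -111, -185
c: -14, -69, -180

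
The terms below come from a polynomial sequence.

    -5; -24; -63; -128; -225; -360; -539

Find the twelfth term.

-2304

-19, -39, -65, -97, -135, -179
-20, -26, -32, -38, -44
-6, -6, -6, -6
The third differences are constant (-6).
-44 − 6 = -50;  -179 − 50 = -229;  -539 − 229 = -768
-50 − 6 = -56;  -229 − 56 = -285;  -768 − 285 = -1053
-56 − 6 = -62;  -285 − 62 = -347;  -1053 − 347 = -1400
-62 − 6 = -68;  -347 − 68 = -415;  -1400 − 415 = -1815
-68 − 6 = -74;  -415 − 74 = -489;  -1815 − 489 = -2304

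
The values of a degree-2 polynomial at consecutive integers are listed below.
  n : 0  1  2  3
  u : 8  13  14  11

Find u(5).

-7

5, 1, -3
-4, -4
Second differences constant at -4.
-3 − 4 = -7;  11 − 7 = 4
-7 − 4 = -11;  4 − 11 = -7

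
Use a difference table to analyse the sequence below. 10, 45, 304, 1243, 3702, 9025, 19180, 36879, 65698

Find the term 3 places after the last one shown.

35, 259, 939, 2459, 5323, 10155, 17699, 28819
224, 680, 1520, 2864, 4832, 7544, 11120
456, 840, 1344, 1968, 2712, 3576
384, 504, 624, 744, 864
120, 120, 120, 120
Fifth differences constant at 120.
864 + 120 = 984;  3576 + 984 = 4560;  11120 + 4560 = 15680;  28819 + 15680 = 44499;  65698 + 44499 = 110197
984 + 120 = 1104;  4560 + 1104 = 5664;  15680 + 5664 = 21344;  44499 + 21344 = 65843;  110197 + 65843 = 176040
1104 + 120 = 1224;  5664 + 1224 = 6888;  21344 + 6888 = 28232;  65843 + 28232 = 94075;  176040 + 94075 = 270115

270115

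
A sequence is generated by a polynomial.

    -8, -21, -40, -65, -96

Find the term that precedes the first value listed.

D1: -13, -19, -25, -31
D2: -6, -6, -6
The second differences are constant at -6.
Work back: -13 + 6 = -7;  -8 + 7 = -1

-1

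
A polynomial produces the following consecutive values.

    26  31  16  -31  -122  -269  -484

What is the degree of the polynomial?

5, -15, -47, -91, -147, -215
-20, -32, -44, -56, -68
-12, -12, -12, -12
The third differences are constant, so the polynomial has degree 3.

3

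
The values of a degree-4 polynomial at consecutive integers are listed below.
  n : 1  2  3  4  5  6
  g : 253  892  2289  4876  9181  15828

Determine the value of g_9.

Δ: 639, 1397, 2587, 4305, 6647
Δ²: 758, 1190, 1718, 2342
Δ³: 432, 528, 624
Δ⁴: 96, 96
Fourth differences constant at 96.
624 + 96 = 720;  2342 + 720 = 3062;  6647 + 3062 = 9709;  15828 + 9709 = 25537
720 + 96 = 816;  3062 + 816 = 3878;  9709 + 3878 = 13587;  25537 + 13587 = 39124
816 + 96 = 912;  3878 + 912 = 4790;  13587 + 4790 = 18377;  39124 + 18377 = 57501

57501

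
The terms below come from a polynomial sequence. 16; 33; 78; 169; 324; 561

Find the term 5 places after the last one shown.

17, 45, 91, 155, 237
28, 46, 64, 82
18, 18, 18
The third differences are constant (18).
82 + 18 = 100;  237 + 100 = 337;  561 + 337 = 898
100 + 18 = 118;  337 + 118 = 455;  898 + 455 = 1353
118 + 18 = 136;  455 + 136 = 591;  1353 + 591 = 1944
136 + 18 = 154;  591 + 154 = 745;  1944 + 745 = 2689
154 + 18 = 172;  745 + 172 = 917;  2689 + 917 = 3606

3606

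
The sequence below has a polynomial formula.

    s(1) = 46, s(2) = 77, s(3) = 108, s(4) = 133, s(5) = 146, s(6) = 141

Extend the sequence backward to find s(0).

21

D1: 31, 31, 25, 13, -5
D2: 0, -6, -12, -18
D3: -6, -6, -6
The third differences are constant at -6.
Work back: 0 + 6 = 6;  31 − 6 = 25;  46 − 25 = 21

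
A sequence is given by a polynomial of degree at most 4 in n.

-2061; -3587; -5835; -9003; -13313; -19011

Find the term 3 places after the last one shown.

-47253

Δ: -1526  -2248  -3168  -4310  -5698
Δ²: -722  -920  -1142  -1388
Δ³: -198  -222  -246
Δ⁴: -24  -24
Fourth differences constant at -24.
-246 − 24 = -270;  -1388 − 270 = -1658;  -5698 − 1658 = -7356;  -19011 − 7356 = -26367
-270 − 24 = -294;  -1658 − 294 = -1952;  -7356 − 1952 = -9308;  -26367 − 9308 = -35675
-294 − 24 = -318;  -1952 − 318 = -2270;  -9308 − 2270 = -11578;  -35675 − 11578 = -47253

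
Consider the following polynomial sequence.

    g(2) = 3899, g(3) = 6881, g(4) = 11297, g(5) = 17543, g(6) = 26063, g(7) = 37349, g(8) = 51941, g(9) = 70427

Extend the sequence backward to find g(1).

2003

2982  4416  6246  8520  11286  14592  18486
1434  1830  2274  2766  3306  3894
396  444  492  540  588
48  48  48  48
The fourth differences are constant at 48.
Work back: 396 − 48 = 348;  1434 − 348 = 1086;  2982 − 1086 = 1896;  3899 − 1896 = 2003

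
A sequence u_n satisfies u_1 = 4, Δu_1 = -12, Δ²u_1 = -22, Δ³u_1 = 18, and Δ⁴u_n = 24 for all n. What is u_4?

Build the table forward from the leading diagonal:
Δ⁴: 24  24  24  24
Δ³: 18  42  66  90
Δ²: -22  -4  38  104
Δ: -12  -34  -38  0
u: 4  -8  -42  -80

-80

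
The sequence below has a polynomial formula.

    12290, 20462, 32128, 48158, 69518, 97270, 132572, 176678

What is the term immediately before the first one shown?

D1: 8172  11666  16030  21360  27752  35302  44106
D2: 3494  4364  5330  6392  7550  8804
D3: 870  966  1062  1158  1254
D4: 96  96  96  96
The fourth differences are constant at 96.
Work back: 870 − 96 = 774;  3494 − 774 = 2720;  8172 − 2720 = 5452;  12290 − 5452 = 6838

6838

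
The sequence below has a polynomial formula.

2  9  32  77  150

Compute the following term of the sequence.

257

First differences: 7 , 23 , 45 , 73
Second differences: 16 , 22 , 28
Third differences: 6 , 6
Constant third difference = 6, so extend:
28 + 6 = 34;  73 + 34 = 107;  150 + 107 = 257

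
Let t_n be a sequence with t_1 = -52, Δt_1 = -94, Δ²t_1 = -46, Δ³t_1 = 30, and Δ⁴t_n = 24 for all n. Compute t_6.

-562

Build the table forward from the leading diagonal:
D4: 24  24  24  24  24  24
D3: 30  54  78  102  126  150
D2: -46  -16  38  116  218  344
D1: -94  -140  -156  -118  -2  216
t: -52  -146  -286  -442  -560  -562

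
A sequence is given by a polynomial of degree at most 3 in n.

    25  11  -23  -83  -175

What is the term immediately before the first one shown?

25

First differences: -14, -34, -60, -92
Second differences: -20, -26, -32
Third differences: -6, -6
The third differences are constant at -6.
Work back: -20 + 6 = -14;  -14 + 14 = 0;  25 + 0 = 25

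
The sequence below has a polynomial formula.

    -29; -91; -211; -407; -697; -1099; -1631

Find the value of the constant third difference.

-18

D1: -62, -120, -196, -290, -402, -532
D2: -58, -76, -94, -112, -130
D3: -18, -18, -18, -18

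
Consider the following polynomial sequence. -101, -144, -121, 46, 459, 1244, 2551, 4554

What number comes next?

-43  23  167  413  785  1307  2003
66  144  246  372  522  696
78  102  126  150  174
24  24  24  24
Fourth differences constant at 24.
174 + 24 = 198;  696 + 198 = 894;  2003 + 894 = 2897;  4554 + 2897 = 7451

7451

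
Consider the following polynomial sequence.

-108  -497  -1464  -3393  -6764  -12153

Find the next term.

-20232

Δ: -389, -967, -1929, -3371, -5389
Δ²: -578, -962, -1442, -2018
Δ³: -384, -480, -576
Δ⁴: -96, -96
Constant fourth difference = -96, so extend:
-576 − 96 = -672;  -2018 − 672 = -2690;  -5389 − 2690 = -8079;  -12153 − 8079 = -20232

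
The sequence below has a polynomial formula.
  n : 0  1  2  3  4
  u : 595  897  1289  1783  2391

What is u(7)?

Δ: 302  392  494  608
Δ²: 90  102  114
Δ³: 12  12
Third differences constant at 12.
114 + 12 = 126;  608 + 126 = 734;  2391 + 734 = 3125
126 + 12 = 138;  734 + 138 = 872;  3125 + 872 = 3997
138 + 12 = 150;  872 + 150 = 1022;  3997 + 1022 = 5019

5019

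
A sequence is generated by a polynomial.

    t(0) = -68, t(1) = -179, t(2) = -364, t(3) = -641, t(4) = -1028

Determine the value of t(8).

First differences: -111 , -185 , -277 , -387
Second differences: -74 , -92 , -110
Third differences: -18 , -18
The third differences are constant (-18).
-110 − 18 = -128;  -387 − 128 = -515;  -1028 − 515 = -1543
-128 − 18 = -146;  -515 − 146 = -661;  -1543 − 661 = -2204
-146 − 18 = -164;  -661 − 164 = -825;  -2204 − 825 = -3029
-164 − 18 = -182;  -825 − 182 = -1007;  -3029 − 1007 = -4036

-4036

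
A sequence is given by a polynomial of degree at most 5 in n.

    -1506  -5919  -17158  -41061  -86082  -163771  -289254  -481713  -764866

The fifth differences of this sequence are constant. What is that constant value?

-480

D1: -4413, -11239, -23903, -45021, -77689, -125483, -192459, -283153
D2: -6826, -12664, -21118, -32668, -47794, -66976, -90694
D3: -5838, -8454, -11550, -15126, -19182, -23718
D4: -2616, -3096, -3576, -4056, -4536
D5: -480, -480, -480, -480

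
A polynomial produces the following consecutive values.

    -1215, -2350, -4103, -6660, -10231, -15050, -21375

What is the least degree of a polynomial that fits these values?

D1: -1135, -1753, -2557, -3571, -4819, -6325
D2: -618, -804, -1014, -1248, -1506
D3: -186, -210, -234, -258
D4: -24, -24, -24
The fourth differences are constant, so the polynomial has degree 4.

4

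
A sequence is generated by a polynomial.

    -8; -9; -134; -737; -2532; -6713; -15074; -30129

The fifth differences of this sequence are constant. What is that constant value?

Δ: -1, -125, -603, -1795, -4181, -8361, -15055
Δ²: -124, -478, -1192, -2386, -4180, -6694
Δ³: -354, -714, -1194, -1794, -2514
Δ⁴: -360, -480, -600, -720
Δ⁵: -120, -120, -120

-120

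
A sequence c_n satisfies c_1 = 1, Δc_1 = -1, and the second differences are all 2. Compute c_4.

4

Build the table forward from the leading diagonal:
Δ²: 2  2  2  2
Δ: -1  1  3  5
c: 1  0  1  4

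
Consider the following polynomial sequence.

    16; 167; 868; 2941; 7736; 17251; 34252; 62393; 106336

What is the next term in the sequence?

171871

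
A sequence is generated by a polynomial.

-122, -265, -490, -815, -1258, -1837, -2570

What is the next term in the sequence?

-3475

D1: -143  -225  -325  -443  -579  -733
D2: -82  -100  -118  -136  -154
D3: -18  -18  -18  -18
The third differences are constant (-18).
-154 − 18 = -172;  -733 − 172 = -905;  -2570 − 905 = -3475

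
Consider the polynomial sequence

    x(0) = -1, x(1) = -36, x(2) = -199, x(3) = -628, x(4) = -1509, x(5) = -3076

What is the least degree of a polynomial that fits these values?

4

-35, -163, -429, -881, -1567
-128, -266, -452, -686
-138, -186, -234
-48, -48
The fourth differences are constant, so the polynomial has degree 4.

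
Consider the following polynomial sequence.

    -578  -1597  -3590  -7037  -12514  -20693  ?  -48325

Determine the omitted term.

Using the first 6 terms:
First differences: -1019, -1993, -3447, -5477, -8179
Second differences: -974, -1454, -2030, -2702
Third differences: -480, -576, -672
Fourth differences: -96, -96
Constant fourth difference = -96.
Extend forward: -672 − 96 = -768;  -2702 − 768 = -3470;  -8179 − 3470 = -11649;  -20693 − 11649 = -32342

-32342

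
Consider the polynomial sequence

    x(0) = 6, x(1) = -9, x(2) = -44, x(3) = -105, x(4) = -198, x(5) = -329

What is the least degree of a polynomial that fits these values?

First differences: -15, -35, -61, -93, -131
Second differences: -20, -26, -32, -38
Third differences: -6, -6, -6
The third differences are constant, so the polynomial has degree 3.

3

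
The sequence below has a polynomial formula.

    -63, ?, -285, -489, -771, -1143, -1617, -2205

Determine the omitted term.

-147

Using the last 6 terms:
First differences: -204  -282  -372  -474  -588
Second differences: -78  -90  -102  -114
Third differences: -12  -12  -12
Constant third difference = -12.
Extend backward: -78 + 12 = -66;  -204 + 66 = -138;  -285 + 138 = -147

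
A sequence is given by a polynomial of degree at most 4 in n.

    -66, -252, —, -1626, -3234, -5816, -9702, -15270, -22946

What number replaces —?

-710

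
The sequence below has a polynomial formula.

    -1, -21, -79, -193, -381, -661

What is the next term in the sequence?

Δ: -20  -58  -114  -188  -280
Δ²: -38  -56  -74  -92
Δ³: -18  -18  -18
Third differences constant at -18.
-92 − 18 = -110;  -280 − 110 = -390;  -661 − 390 = -1051

-1051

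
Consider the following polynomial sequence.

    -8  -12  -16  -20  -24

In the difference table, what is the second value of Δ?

-4

D1: -4, -4, -4, -4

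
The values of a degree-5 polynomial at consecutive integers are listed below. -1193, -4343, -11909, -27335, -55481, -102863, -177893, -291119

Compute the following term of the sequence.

-455465

D1: -3150 , -7566 , -15426 , -28146 , -47382 , -75030 , -113226
D2: -4416 , -7860 , -12720 , -19236 , -27648 , -38196
D3: -3444 , -4860 , -6516 , -8412 , -10548
D4: -1416 , -1656 , -1896 , -2136
D5: -240 , -240 , -240
Fifth differences constant at -240.
-2136 − 240 = -2376;  -10548 − 2376 = -12924;  -38196 − 12924 = -51120;  -113226 − 51120 = -164346;  -291119 − 164346 = -455465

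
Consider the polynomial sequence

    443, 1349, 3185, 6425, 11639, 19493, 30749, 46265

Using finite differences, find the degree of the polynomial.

D1: 906, 1836, 3240, 5214, 7854, 11256, 15516
D2: 930, 1404, 1974, 2640, 3402, 4260
D3: 474, 570, 666, 762, 858
D4: 96, 96, 96, 96
The fourth differences are constant, so the polynomial has degree 4.

4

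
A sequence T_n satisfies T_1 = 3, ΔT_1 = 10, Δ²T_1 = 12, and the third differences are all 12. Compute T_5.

163

Build the table forward from the leading diagonal:
D3: 12  12  12  12  12
D2: 12  24  36  48  60
D1: 10  22  46  82  130
T: 3  13  35  81  163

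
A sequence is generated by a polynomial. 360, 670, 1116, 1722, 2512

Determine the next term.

3510

D1: 310  446  606  790
D2: 136  160  184
D3: 24  24
Third differences constant at 24.
184 + 24 = 208;  790 + 208 = 998;  2512 + 998 = 3510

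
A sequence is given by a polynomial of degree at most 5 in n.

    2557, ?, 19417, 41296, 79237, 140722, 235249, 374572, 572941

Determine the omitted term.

Using the last 7 terms:
Δ: 21879  37941  61485  94527  139323  198369
Δ²: 16062  23544  33042  44796  59046
Δ³: 7482  9498  11754  14250
Δ⁴: 2016  2256  2496
Δ⁵: 240  240
Constant fifth difference = 240.
Extend backward: 2016 − 240 = 1776;  7482 − 1776 = 5706;  16062 − 5706 = 10356;  21879 − 10356 = 11523;  19417 − 11523 = 7894

7894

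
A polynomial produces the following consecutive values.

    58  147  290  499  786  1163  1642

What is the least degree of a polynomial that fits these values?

3

D1: 89, 143, 209, 287, 377, 479
D2: 54, 66, 78, 90, 102
D3: 12, 12, 12, 12
The third differences are constant, so the polynomial has degree 3.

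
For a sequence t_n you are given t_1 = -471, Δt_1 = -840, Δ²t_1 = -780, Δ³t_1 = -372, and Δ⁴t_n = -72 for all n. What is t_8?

-38271

Build the table forward from the leading diagonal:
Fourth differences: -72  -72  -72  -72  -72  -72  -72  -72
Third differences: -372  -444  -516  -588  -660  -732  -804  -876
Second differences: -780  -1152  -1596  -2112  -2700  -3360  -4092  -4896
First differences: -840  -1620  -2772  -4368  -6480  -9180  -12540  -16632
t: -471  -1311  -2931  -5703  -10071  -16551  -25731  -38271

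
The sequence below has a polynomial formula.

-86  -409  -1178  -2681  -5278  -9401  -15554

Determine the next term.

-24313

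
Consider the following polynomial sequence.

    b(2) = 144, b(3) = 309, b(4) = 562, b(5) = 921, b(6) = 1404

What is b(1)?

Δ: 165, 253, 359, 483
Δ²: 88, 106, 124
Δ³: 18, 18
The third differences are constant at 18.
Work back: 88 − 18 = 70;  165 − 70 = 95;  144 − 95 = 49

49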